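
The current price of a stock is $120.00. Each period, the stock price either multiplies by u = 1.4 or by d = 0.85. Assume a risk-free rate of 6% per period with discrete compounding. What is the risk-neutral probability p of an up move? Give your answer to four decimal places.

Risk-neutral probability p = (1 + 0.06 − 0.85)/(1.4 − 0.85) = 0.2100/0.5500 = 0.3818

p = 0.3818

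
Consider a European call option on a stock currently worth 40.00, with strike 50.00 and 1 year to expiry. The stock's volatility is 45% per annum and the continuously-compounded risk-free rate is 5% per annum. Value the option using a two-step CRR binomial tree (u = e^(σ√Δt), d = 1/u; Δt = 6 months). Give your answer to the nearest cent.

5.16

CRR parameters: u = e^(σ√Δt) = e^(0.45·√0.5) = 1.3746, d = 1/u = 0.7275
Per-period rate: rΔt = 0.05·0.5 = 0.025, so R = e^0.025 = 1.0253
Risk-neutral probability p = (e^0.025 − 0.7275)/(1.3746 − 0.7275) = 0.2979/0.6472 = 0.4602
Terminal stock prices: S_uu = 75.59, S_ud = 40, S_dd = 21.17
Terminal payoffs (S − K): max(25.59, 0) = 25.59, max(-10, 0) = 0, max(-28.83, 0) = 0
Node u (S = 54.99): V_u = e^(−0.025)·[0.4602·25.5863 + 0.5398·0.0000] = 11.4849
Node d (S = 29.1): V_d = e^(−0.025)·[0.4602·0.0000 + 0.5398·0.0000] = 0.0000
Node 0 (S = 40): V_0 = e^(−0.025)·[0.4602·11.4849 + 0.5398·0.0000] = 5.1552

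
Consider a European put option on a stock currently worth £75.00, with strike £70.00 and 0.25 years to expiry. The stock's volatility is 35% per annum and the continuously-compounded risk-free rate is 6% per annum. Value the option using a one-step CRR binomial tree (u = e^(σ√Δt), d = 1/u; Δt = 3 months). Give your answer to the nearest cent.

£3.47

CRR parameters: u = e^(σ√Δt) = e^(0.35·√0.25) = 1.1912, d = 1/u = 0.8395
Per-period rate: rΔt = 0.06·0.25 = 0.015, so R = e^0.015 = 1.0151
Risk-neutral probability p = (e^0.015 − 0.8395)/(1.1912 − 0.8395) = 0.1757/0.3518 = 0.4993
Terminal stock prices: S_u = 89.34, S_d = 62.96
Terminal payoffs (K − S): max(-19.34, 0) = 0, max(7.041, 0) = 7.041
Node 0 (S = 75): V_0 = e^(−0.015)·[0.4993·0.0000 + 0.5007·7.0407] = 3.4727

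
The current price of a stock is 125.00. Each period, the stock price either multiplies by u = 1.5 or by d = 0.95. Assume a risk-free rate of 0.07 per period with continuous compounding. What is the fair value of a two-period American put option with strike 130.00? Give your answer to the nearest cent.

9.03

Risk-neutral probability p = (e^0.07 − 0.95)/(1.5 − 0.95) = 0.1225/0.5500 = 0.2227
Terminal stock prices: S_uu = 281.2, S_ud = 178.1, S_dd = 112.8
Terminal payoffs (K − S): max(-151.2, 0) = 0, max(-48.12, 0) = 0, max(17.19, 0) = 17.19
Node u (S = 187.5): continuation = e^(−0.07)·[0.2227·0.0000 + 0.7773·0.0000] = 0.0000; exercise value = 0.0000 ≤ continuation, so V_u = 0.0000
Node d (S = 118.8): continuation = e^(−0.07)·[0.2227·0.0000 + 0.7773·17.1875] = 12.4560; exercise value = 11.2500 ≤ continuation, so V_d = 12.4560
Node 0 (S = 125): continuation = e^(−0.07)·[0.2227·0.0000 + 0.7773·12.4560] = 9.0270; exercise value = 5.0000 ≤ continuation, so V_0 = 9.0270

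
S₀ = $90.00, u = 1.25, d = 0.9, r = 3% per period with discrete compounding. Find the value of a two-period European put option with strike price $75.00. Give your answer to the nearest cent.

Risk-neutral probability p = (1 + 0.03 − 0.9)/(1.25 − 0.9) = 0.1300/0.3500 = 0.3714
Terminal stock prices: S_uu = 140.6, S_ud = 101.2, S_dd = 72.9
Terminal payoffs (K − S): max(-65.62, 0) = 0, max(-26.25, 0) = 0, max(2.1, 0) = 2.1
Node u (S = 112.5): V_u = 1/1.03·[0.3714·0.0000 + 0.6286·0.0000] = 0.0000
Node d (S = 81): V_d = 1/1.03·[0.3714·0.0000 + 0.6286·2.1000] = 1.2816
Node 0 (S = 90): V_0 = 1/1.03·[0.3714·0.0000 + 0.6286·1.2816] = 0.7821

$0.78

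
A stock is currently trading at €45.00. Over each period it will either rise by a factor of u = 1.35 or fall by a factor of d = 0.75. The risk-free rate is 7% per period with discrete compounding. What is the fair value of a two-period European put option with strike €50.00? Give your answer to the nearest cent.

Risk-neutral probability p = (1 + 0.07 − 0.75)/(1.35 − 0.75) = 0.3200/0.6000 = 0.5333
Terminal stock prices: S_uu = 82.01, S_ud = 45.56, S_dd = 25.31
Terminal payoffs (K − S): max(-32.01, 0) = 0, max(4.437, 0) = 4.437, max(24.69, 0) = 24.69
Node u (S = 60.75): V_u = 1/1.07·[0.5333·0.0000 + 0.4667·4.4375] = 1.9354
Node d (S = 33.75): V_d = 1/1.07·[0.5333·4.4375 + 0.4667·24.6875] = 12.9790
Node 0 (S = 45): V_0 = 1/1.07·[0.5333·1.9354 + 0.4667·12.9790] = 6.6253

€6.63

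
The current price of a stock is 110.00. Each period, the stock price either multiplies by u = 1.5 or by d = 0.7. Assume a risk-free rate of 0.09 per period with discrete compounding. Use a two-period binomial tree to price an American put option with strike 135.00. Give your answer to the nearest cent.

Risk-neutral probability p = (1 + 0.09 − 0.7)/(1.5 − 0.7) = 0.3900/0.8000 = 0.4875
Terminal stock prices: S_uu = 247.5, S_ud = 115.5, S_dd = 53.9
Terminal payoffs (K − S): max(-112.5, 0) = 0, max(19.5, 0) = 19.5, max(81.1, 0) = 81.1
Node u (S = 165): continuation = 1/1.09·[0.4875·0.0000 + 0.5125·19.5000] = 9.1686; exercise value = 0.0000 ≤ continuation, so V_u = 9.1686
Node d (S = 77): continuation = 1/1.09·[0.4875·19.5000 + 0.5125·81.1000] = 46.8532; exercise value = 58.0000 > continuation, so V_d = 58.0000 (exercise)
Node 0 (S = 110): continuation = 1/1.09·[0.4875·9.1686 + 0.5125·58.0000] = 31.3713; exercise value = 25.0000 ≤ continuation, so V_0 = 31.3713

31.37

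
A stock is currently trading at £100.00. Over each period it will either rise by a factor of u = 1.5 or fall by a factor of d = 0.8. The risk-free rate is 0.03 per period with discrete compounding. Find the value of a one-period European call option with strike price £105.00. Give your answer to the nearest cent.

£14.36

Risk-neutral probability p = (1 + 0.03 − 0.8)/(1.5 − 0.8) = 0.2300/0.7000 = 0.3286
Terminal stock prices: S_u = 150, S_d = 80
Terminal payoffs (S − K): max(45, 0) = 45, max(-25, 0) = 0
Node 0 (S = 100): V_0 = 1/1.03·[0.3286·45.0000 + 0.6714·0.0000] = 14.3551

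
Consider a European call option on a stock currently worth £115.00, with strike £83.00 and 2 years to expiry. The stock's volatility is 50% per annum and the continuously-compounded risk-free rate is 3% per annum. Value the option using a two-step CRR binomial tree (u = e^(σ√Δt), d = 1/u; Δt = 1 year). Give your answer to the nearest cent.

CRR parameters: u = e^(σ√Δt) = e^(0.5·√1) = 1.6487, d = 1/u = 0.6065
Per-period rate: rΔt = 0.03·1 = 0.03, so R = e^0.03 = 1.0305
Risk-neutral probability p = (e^0.03 − 0.6065)/(1.6487 − 0.6065) = 0.4239/1.0422 = 0.4068
Terminal stock prices: S_uu = 312.6, S_ud = 115, S_dd = 42.31
Terminal payoffs (S − K): max(229.6, 0) = 229.6, max(32, 0) = 32, max(-40.69, 0) = 0
Node u (S = 189.6): V_u = e^(−0.03)·[0.4068·229.6024 + 0.5932·32.0000] = 109.0560
Node d (S = 69.75): V_d = e^(−0.03)·[0.4068·32.0000 + 0.5932·0.0000] = 12.6317
Node 0 (S = 115): V_0 = e^(−0.03)·[0.4068·109.0560 + 0.5932·12.6317] = 50.3210

£50.32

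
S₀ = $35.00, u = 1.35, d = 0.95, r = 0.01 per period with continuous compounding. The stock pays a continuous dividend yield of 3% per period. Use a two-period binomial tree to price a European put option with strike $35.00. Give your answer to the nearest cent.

Per-period risk-free factor R = e^0.01 = 1.0101; dividend-adjusted growth = e^(0.01−0.03) = 0.9802.
Risk-neutral probability p = (0.9802 − 0.95)/(1.35 − 0.95) = 0.0302/0.4000 = 0.0755
Terminal stock prices: S_uu = 63.79, S_ud = 44.89, S_dd = 31.59
Terminal payoffs (K − S): max(-28.79, 0) = 0, max(-9.887, 0) = 0, max(3.413, 0) = 3.413
Node u (S = 47.25): V_u = e^(−0.01)·[0.0755·0.0000 + 0.9245·0.0000] = 0.0000
Node d (S = 33.25): V_d = e^(−0.01)·[0.0755·0.0000 + 0.9245·3.4125] = 3.1235
Node 0 (S = 35): V_0 = e^(−0.01)·[0.0755·0.0000 + 0.9245·3.1235] = 2.8589

$2.86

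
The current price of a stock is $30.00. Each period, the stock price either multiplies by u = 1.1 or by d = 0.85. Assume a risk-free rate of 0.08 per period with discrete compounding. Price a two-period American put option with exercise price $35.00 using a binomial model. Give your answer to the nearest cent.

$5.00

Risk-neutral probability p = (1 + 0.08 − 0.85)/(1.1 − 0.85) = 0.2300/0.2500 = 0.9200
Terminal stock prices: S_uu = 36.3, S_ud = 28.05, S_dd = 21.67
Terminal payoffs (K − S): max(-1.3, 0) = 0, max(6.95, 0) = 6.95, max(13.33, 0) = 13.33
Node u (S = 33): continuation = 1/1.08·[0.9200·0.0000 + 0.0800·6.9500] = 0.5148; exercise value = 2.0000 > continuation, so V_u = 2.0000 (exercise)
Node d (S = 25.5): continuation = 1/1.08·[0.9200·6.9500 + 0.0800·13.3250] = 6.9074; exercise value = 9.5000 > continuation, so V_d = 9.5000 (exercise)
Node 0 (S = 30): continuation = 1/1.08·[0.9200·2.0000 + 0.0800·9.5000] = 2.4074; exercise value = 5.0000 > continuation, so V_0 = 5.0000 (exercise)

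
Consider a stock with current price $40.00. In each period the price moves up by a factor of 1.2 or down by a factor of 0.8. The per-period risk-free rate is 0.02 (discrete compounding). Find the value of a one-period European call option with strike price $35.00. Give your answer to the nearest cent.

$7.01

Risk-neutral probability p = (1 + 0.02 − 0.8)/(1.2 − 0.8) = 0.2200/0.4000 = 0.5500
Terminal stock prices: S_u = 48, S_d = 32
Terminal payoffs (S − K): max(13, 0) = 13, max(-3, 0) = 0
Node 0 (S = 40): V_0 = 1/1.02·[0.5500·13.0000 + 0.4500·0.0000] = 7.0098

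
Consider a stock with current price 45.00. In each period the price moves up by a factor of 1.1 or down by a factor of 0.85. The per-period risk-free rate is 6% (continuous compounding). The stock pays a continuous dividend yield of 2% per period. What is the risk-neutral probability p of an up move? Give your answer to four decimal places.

p = 0.7632

Per-period risk-free factor R = e^0.06 = 1.0618; dividend-adjusted growth = e^(0.06−0.02) = 1.0408.
Risk-neutral probability p = (1.0408 − 0.85)/(1.1 − 0.85) = 0.1908/0.2500 = 0.7632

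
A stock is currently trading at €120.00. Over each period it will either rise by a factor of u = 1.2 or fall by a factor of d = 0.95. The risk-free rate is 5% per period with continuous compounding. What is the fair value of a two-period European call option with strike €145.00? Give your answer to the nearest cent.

Risk-neutral probability p = (e^0.05 − 0.95)/(1.2 − 0.95) = 0.1013/0.2500 = 0.4051
Terminal stock prices: S_uu = 172.8, S_ud = 136.8, S_dd = 108.3
Terminal payoffs (S − K): max(27.8, 0) = 27.8, max(-8.2, 0) = 0, max(-36.7, 0) = 0
Node u (S = 144): V_u = e^(−0.05)·[0.4051·27.8000 + 0.5949·0.0000] = 10.7121
Node d (S = 114): V_d = e^(−0.05)·[0.4051·0.0000 + 0.5949·0.0000] = 0.0000
Node 0 (S = 120): V_0 = e^(−0.05)·[0.4051·10.7121 + 0.5949·0.0000] = 4.1277

€4.13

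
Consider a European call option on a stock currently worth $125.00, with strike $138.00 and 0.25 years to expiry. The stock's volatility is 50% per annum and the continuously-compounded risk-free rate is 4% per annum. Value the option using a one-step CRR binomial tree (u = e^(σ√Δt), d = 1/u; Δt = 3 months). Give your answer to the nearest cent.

$10.20

CRR parameters: u = e^(σ√Δt) = e^(0.5·√0.25) = 1.2840, d = 1/u = 0.7788
Per-period rate: rΔt = 0.04·0.25 = 0.01, so R = e^0.01 = 1.0101
Risk-neutral probability p = (e^0.01 − 0.7788)/(1.2840 − 0.7788) = 0.2312/0.5052 = 0.4577
Terminal stock prices: S_u = 160.5, S_d = 97.35
Terminal payoffs (S − K): max(22.5, 0) = 22.5, max(-40.65, 0) = 0
Node 0 (S = 125): V_0 = e^(−0.01)·[0.4577·22.5032 + 0.5423·0.0000] = 10.1976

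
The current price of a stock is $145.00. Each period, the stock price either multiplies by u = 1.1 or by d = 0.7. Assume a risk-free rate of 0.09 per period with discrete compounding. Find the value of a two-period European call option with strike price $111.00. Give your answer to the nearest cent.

$51.59

Risk-neutral probability p = (1 + 0.09 − 0.7)/(1.1 − 0.7) = 0.3900/0.4000 = 0.9750
Terminal stock prices: S_uu = 175.5, S_ud = 111.6, S_dd = 71.05
Terminal payoffs (S − K): max(64.45, 0) = 64.45, max(0.65, 0) = 0.65, max(-39.95, 0) = 0
Node u (S = 159.5): V_u = 1/1.09·[0.9750·64.4500 + 0.0250·0.6500] = 57.6651
Node d (S = 101.5): V_d = 1/1.09·[0.9750·0.6500 + 0.0250·0.0000] = 0.5814
Node 0 (S = 145): V_0 = 1/1.09·[0.9750·57.6651 + 0.0250·0.5814] = 51.5945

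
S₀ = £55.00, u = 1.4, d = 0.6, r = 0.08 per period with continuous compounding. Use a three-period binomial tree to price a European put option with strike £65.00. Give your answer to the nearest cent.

Risk-neutral probability p = (e^0.08 − 0.6)/(1.4 − 0.6) = 0.4833/0.8000 = 0.6041
Terminal stock prices: S_uuu = 150.9, S_uud = 64.68, S_udd = 27.72, S_ddd = 11.88
Terminal payoffs (K − S): max(-85.92, 0) = 0, max(0.32, 0) = 0.32, max(37.28, 0) = 37.28, max(53.12, 0) = 53.12
Node uu (S = 107.8): V_uu = e^(−0.08)·[0.6041·0.0000 + 0.3959·0.3200] = 0.1169
Node ud (S = 46.2): V_ud = e^(−0.08)·[0.6041·0.3200 + 0.3959·37.2800] = 13.8026
Node dd (S = 19.8): V_dd = e^(−0.08)·[0.6041·37.2800 + 0.3959·53.1200] = 40.2026
Node u (S = 77): V_u = e^(−0.08)·[0.6041·0.1169 + 0.3959·13.8026] = 5.1094
Node d (S = 33): V_d = e^(−0.08)·[0.6041·13.8026 + 0.3959·40.2026] = 22.3893
Node 0 (S = 55): V_0 = e^(−0.08)·[0.6041·5.1094 + 0.3959·22.3893] = 11.0316

£11.03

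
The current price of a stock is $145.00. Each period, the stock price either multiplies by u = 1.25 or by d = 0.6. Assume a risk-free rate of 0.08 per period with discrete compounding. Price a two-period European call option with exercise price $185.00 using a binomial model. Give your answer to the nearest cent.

Risk-neutral probability p = (1 + 0.08 − 0.6)/(1.25 − 0.6) = 0.4800/0.6500 = 0.7385
Terminal stock prices: S_uu = 226.6, S_ud = 108.8, S_dd = 52.2
Terminal payoffs (S − K): max(41.56, 0) = 41.56, max(-76.25, 0) = 0, max(-132.8, 0) = 0
Node u (S = 181.2): V_u = 1/1.08·[0.7385·41.5625 + 0.2615·0.0000] = 28.4188
Node d (S = 87): V_d = 1/1.08·[0.7385·0.0000 + 0.2615·0.0000] = 0.0000
Node 0 (S = 145): V_0 = 1/1.08·[0.7385·28.4188 + 0.2615·0.0000] = 19.4317

$19.43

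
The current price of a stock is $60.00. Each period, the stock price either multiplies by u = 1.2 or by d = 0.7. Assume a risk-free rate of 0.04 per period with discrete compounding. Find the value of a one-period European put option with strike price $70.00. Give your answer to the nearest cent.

Risk-neutral probability p = (1 + 0.04 − 0.7)/(1.2 − 0.7) = 0.3400/0.5000 = 0.6800
Terminal stock prices: S_u = 72, S_d = 42
Terminal payoffs (K − S): max(-2, 0) = 0, max(28, 0) = 28
Node 0 (S = 60): V_0 = 1/1.04·[0.6800·0.0000 + 0.3200·28.0000] = 8.6154

$8.62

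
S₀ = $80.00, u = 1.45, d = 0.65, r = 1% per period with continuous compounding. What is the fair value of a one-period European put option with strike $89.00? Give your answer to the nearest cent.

Risk-neutral probability p = (e^0.01 − 0.65)/(1.45 − 0.65) = 0.3601/0.8000 = 0.4501
Terminal stock prices: S_u = 116, S_d = 52
Terminal payoffs (K − S): max(-27, 0) = 0, max(37, 0) = 37
Node 0 (S = 80): V_0 = e^(−0.01)·[0.4501·0.0000 + 0.5499·37.0000] = 20.1452

$20.15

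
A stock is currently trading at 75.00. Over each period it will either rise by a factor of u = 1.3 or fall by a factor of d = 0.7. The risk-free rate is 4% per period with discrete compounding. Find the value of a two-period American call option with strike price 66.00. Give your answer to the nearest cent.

Risk-neutral probability p = (1 + 0.04 − 0.7)/(1.3 − 0.7) = 0.3400/0.6000 = 0.5667
Terminal stock prices: S_uu = 126.8, S_ud = 68.25, S_dd = 36.75
Terminal payoffs (S − K): max(60.75, 0) = 60.75, max(2.25, 0) = 2.25, max(-29.25, 0) = 0
Node u (S = 97.5): continuation = 1/1.04·[0.5667·60.7500 + 0.4333·2.2500] = 34.0385; exercise value = 31.5000 ≤ continuation, so V_u = 34.0385
Node d (S = 52.5): continuation = 1/1.04·[0.5667·2.2500 + 0.4333·0.0000] = 1.2260; exercise value = 0.0000 ≤ continuation, so V_d = 1.2260
Node 0 (S = 75): continuation = 1/1.04·[0.5667·34.0385 + 0.4333·1.2260] = 19.0574; exercise value = 9.0000 ≤ continuation, so V_0 = 19.0574

19.06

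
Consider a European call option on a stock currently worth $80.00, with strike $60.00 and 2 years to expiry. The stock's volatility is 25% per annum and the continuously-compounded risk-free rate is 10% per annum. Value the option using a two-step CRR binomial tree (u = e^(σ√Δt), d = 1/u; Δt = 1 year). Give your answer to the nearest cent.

$32.05

CRR parameters: u = e^(σ√Δt) = e^(0.25·√1) = 1.2840, d = 1/u = 0.7788
Per-period rate: rΔt = 0.1·1 = 0.1, so R = e^0.1 = 1.1052
Risk-neutral probability p = (e^0.1 − 0.7788)/(1.2840 − 0.7788) = 0.3264/0.5052 = 0.6460
Terminal stock prices: S_uu = 131.9, S_ud = 80, S_dd = 48.52
Terminal payoffs (S − K): max(71.9, 0) = 71.9, max(20, 0) = 20, max(-11.48, 0) = 0
Node u (S = 102.7): V_u = e^(−0.1)·[0.6460·71.8977 + 0.3540·20.0000] = 48.4318
Node d (S = 62.3): V_d = e^(−0.1)·[0.6460·20.0000 + 0.3540·0.0000] = 11.6903
Node 0 (S = 80): V_0 = e^(−0.1)·[0.6460·48.4318 + 0.3540·11.6903] = 32.0538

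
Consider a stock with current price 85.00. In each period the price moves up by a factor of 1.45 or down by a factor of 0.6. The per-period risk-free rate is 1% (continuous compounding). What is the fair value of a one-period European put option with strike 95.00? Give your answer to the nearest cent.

Risk-neutral probability p = (e^0.01 − 0.6)/(1.45 − 0.6) = 0.4101/0.8500 = 0.4824
Terminal stock prices: S_u = 123.2, S_d = 51
Terminal payoffs (K − S): max(-28.25, 0) = 0, max(44, 0) = 44
Node 0 (S = 85): V_0 = e^(−0.01)·[0.4824·0.0000 + 0.5176·44.0000] = 22.5473

22.55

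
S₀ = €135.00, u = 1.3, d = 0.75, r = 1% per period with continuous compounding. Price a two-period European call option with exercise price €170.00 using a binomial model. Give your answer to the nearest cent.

€12.74

Risk-neutral probability p = (e^0.01 − 0.75)/(1.3 − 0.75) = 0.2601/0.5500 = 0.4728
Terminal stock prices: S_uu = 228.2, S_ud = 131.6, S_dd = 75.94
Terminal payoffs (S − K): max(58.15, 0) = 58.15, max(-38.38, 0) = 0, max(-94.06, 0) = 0
Node u (S = 175.5): V_u = e^(−0.01)·[0.4728·58.1500 + 0.5272·0.0000] = 27.2208
Node d (S = 101.2): V_d = e^(−0.01)·[0.4728·0.0000 + 0.5272·0.0000] = 0.0000
Node 0 (S = 135): V_0 = e^(−0.01)·[0.4728·27.2208 + 0.5272·0.0000] = 12.7424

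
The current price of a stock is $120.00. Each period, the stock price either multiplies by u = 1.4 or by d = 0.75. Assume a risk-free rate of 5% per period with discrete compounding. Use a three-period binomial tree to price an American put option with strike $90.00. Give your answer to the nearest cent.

$5.92

Risk-neutral probability p = (1 + 0.05 − 0.75)/(1.4 − 0.75) = 0.3000/0.6500 = 0.4615
Terminal stock prices: S_uuu = 329.3, S_uud = 176.4, S_udd = 94.5, S_ddd = 50.62
Terminal payoffs (K − S): max(-239.3, 0) = 0, max(-86.4, 0) = 0, max(-4.5, 0) = 0, max(39.38, 0) = 39.38
Node uu (S = 235.2): continuation = 1/1.05·[0.4615·0.0000 + 0.5385·0.0000] = 0.0000; exercise value = 0.0000 ≤ continuation, so V_uu = 0.0000
Node ud (S = 126): continuation = 1/1.05·[0.4615·0.0000 + 0.5385·0.0000] = 0.0000; exercise value = 0.0000 ≤ continuation, so V_ud = 0.0000
Node dd (S = 67.5): continuation = 1/1.05·[0.4615·0.0000 + 0.5385·39.3750] = 20.1923; exercise value = 22.5000 > continuation, so V_dd = 22.5000 (exercise)
Node u (S = 168): continuation = 1/1.05·[0.4615·0.0000 + 0.5385·0.0000] = 0.0000; exercise value = 0.0000 ≤ continuation, so V_u = 0.0000
Node d (S = 90): continuation = 1/1.05·[0.4615·0.0000 + 0.5385·22.5000] = 11.5385; exercise value = 0.0000 ≤ continuation, so V_d = 11.5385
Node 0 (S = 120): continuation = 1/1.05·[0.4615·0.0000 + 0.5385·11.5385] = 5.9172; exercise value = 0.0000 ≤ continuation, so V_0 = 5.9172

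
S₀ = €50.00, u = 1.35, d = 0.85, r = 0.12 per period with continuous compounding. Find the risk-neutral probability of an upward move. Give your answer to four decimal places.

p = 0.5550

Risk-neutral probability p = (e^0.12 − 0.85)/(1.35 − 0.85) = 0.2775/0.5000 = 0.5550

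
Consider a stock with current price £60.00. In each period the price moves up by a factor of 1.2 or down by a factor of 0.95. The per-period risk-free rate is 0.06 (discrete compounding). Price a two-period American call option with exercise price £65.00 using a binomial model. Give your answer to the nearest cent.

£5.18

Risk-neutral probability p = (1 + 0.06 − 0.95)/(1.2 − 0.95) = 0.1100/0.2500 = 0.4400
Terminal stock prices: S_uu = 86.4, S_ud = 68.4, S_dd = 54.15
Terminal payoffs (S − K): max(21.4, 0) = 21.4, max(3.4, 0) = 3.4, max(-10.85, 0) = 0
Node u (S = 72): continuation = 1/1.06·[0.4400·21.4000 + 0.5600·3.4000] = 10.6792; exercise value = 7.0000 ≤ continuation, so V_u = 10.6792
Node d (S = 57): continuation = 1/1.06·[0.4400·3.4000 + 0.5600·0.0000] = 1.4113; exercise value = 0.0000 ≤ continuation, so V_d = 1.4113
Node 0 (S = 60): continuation = 1/1.06·[0.4400·10.6792 + 0.5600·1.4113] = 5.1785; exercise value = 0.0000 ≤ continuation, so V_0 = 5.1785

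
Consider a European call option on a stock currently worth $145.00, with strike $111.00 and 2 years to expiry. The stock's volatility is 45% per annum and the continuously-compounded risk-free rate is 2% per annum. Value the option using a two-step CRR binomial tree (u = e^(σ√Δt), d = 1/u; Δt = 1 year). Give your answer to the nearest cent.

CRR parameters: u = e^(σ√Δt) = e^(0.45·√1) = 1.5683, d = 1/u = 0.6376
Per-period rate: rΔt = 0.02·1 = 0.02, so R = e^0.02 = 1.0202
Risk-neutral probability p = (e^0.02 − 0.6376)/(1.5683 − 0.6376) = 0.3826/0.9307 = 0.4111
Terminal stock prices: S_uu = 356.6, S_ud = 145, S_dd = 58.95
Terminal payoffs (S − K): max(245.6, 0) = 245.6, max(34, 0) = 34, max(-52.05, 0) = 0
Node u (S = 227.4): V_u = e^(−0.02)·[0.4111·245.6425 + 0.5889·34.0000] = 118.6032
Node d (S = 92.46): V_d = e^(−0.02)·[0.4111·34.0000 + 0.5889·0.0000] = 13.6995
Node 0 (S = 145): V_0 = e^(−0.02)·[0.4111·118.6032 + 0.5889·13.6995] = 55.6968

$55.70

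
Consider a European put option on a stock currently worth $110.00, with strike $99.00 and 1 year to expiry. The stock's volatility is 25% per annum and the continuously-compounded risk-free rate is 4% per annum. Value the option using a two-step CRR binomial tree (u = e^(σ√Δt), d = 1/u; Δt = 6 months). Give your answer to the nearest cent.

$4.96

CRR parameters: u = e^(σ√Δt) = e^(0.25·√0.5) = 1.1934, d = 1/u = 0.8380
Per-period rate: rΔt = 0.04·0.5 = 0.02, so R = e^0.02 = 1.0202
Risk-neutral probability p = (e^0.02 − 0.8380)/(1.1934 − 0.8380) = 0.1822/0.3554 = 0.5128
Terminal stock prices: S_uu = 156.7, S_ud = 110, S_dd = 77.24
Terminal payoffs (K − S): max(-57.65, 0) = 0, max(-11, 0) = 0, max(21.76, 0) = 21.76
Node u (S = 131.3): V_u = e^(−0.02)·[0.5128·0.0000 + 0.4872·0.0000] = 0.0000
Node d (S = 92.18): V_d = e^(−0.02)·[0.5128·0.0000 + 0.4872·21.7593] = 10.3920
Node 0 (S = 110): V_0 = e^(−0.02)·[0.5128·0.0000 + 0.4872·10.3920] = 4.9631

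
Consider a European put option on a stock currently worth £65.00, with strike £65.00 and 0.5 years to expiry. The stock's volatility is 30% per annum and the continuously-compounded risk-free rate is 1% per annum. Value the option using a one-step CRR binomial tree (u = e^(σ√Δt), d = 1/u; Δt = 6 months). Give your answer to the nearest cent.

£6.69

CRR parameters: u = e^(σ√Δt) = e^(0.3·√0.5) = 1.2363, d = 1/u = 0.8089
Per-period rate: rΔt = 0.01·0.5 = 0.005, so R = e^0.005 = 1.0050
Risk-neutral probability p = (e^0.005 − 0.8089)/(1.2363 − 0.8089) = 0.1962/0.4275 = 0.4589
Terminal stock prices: S_u = 80.36, S_d = 52.58
Terminal payoffs (K − S): max(-15.36, 0) = 0, max(12.42, 0) = 12.42
Node 0 (S = 65): V_0 = e^(−0.005)·[0.4589·0.0000 + 0.5411·12.4242] = 6.6893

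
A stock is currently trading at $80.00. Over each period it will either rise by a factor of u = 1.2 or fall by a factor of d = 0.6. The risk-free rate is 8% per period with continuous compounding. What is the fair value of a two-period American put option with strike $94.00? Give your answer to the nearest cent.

$14.00

Risk-neutral probability p = (e^0.08 − 0.6)/(1.2 − 0.6) = 0.4833/0.6000 = 0.8055
Terminal stock prices: S_uu = 115.2, S_ud = 57.6, S_dd = 28.8
Terminal payoffs (K − S): max(-21.2, 0) = 0, max(36.4, 0) = 36.4, max(65.2, 0) = 65.2
Node u (S = 96): continuation = e^(−0.08)·[0.8055·0.0000 + 0.1945·36.4000] = 6.5362; exercise value = 0.0000 ≤ continuation, so V_u = 6.5362
Node d (S = 48): continuation = e^(−0.08)·[0.8055·36.4000 + 0.1945·65.2000] = 38.7729; exercise value = 46.0000 > continuation, so V_d = 46.0000 (exercise)
Node 0 (S = 80): continuation = e^(−0.08)·[0.8055·6.5362 + 0.1945·46.0000] = 13.1200; exercise value = 14.0000 > continuation, so V_0 = 14.0000 (exercise)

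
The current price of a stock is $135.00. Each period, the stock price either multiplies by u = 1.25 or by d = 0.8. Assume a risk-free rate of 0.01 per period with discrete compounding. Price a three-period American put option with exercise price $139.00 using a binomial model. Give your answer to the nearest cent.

Risk-neutral probability p = (1 + 0.01 − 0.8)/(1.25 − 0.8) = 0.2100/0.4500 = 0.4667
Terminal stock prices: S_uuu = 263.7, S_uud = 168.8, S_udd = 108, S_ddd = 69.12
Terminal payoffs (K − S): max(-124.7, 0) = 0, max(-29.75, 0) = 0, max(31, 0) = 31, max(69.88, 0) = 69.88
Node uu (S = 210.9): continuation = 1/1.01·[0.4667·0.0000 + 0.5333·0.0000] = 0.0000; exercise value = 0.0000 ≤ continuation, so V_uu = 0.0000
Node ud (S = 135): continuation = 1/1.01·[0.4667·0.0000 + 0.5333·31.0000] = 16.3696; exercise value = 4.0000 ≤ continuation, so V_ud = 16.3696
Node dd (S = 86.4): continuation = 1/1.01·[0.4667·31.0000 + 0.5333·69.8800] = 51.2238; exercise value = 52.6000 > continuation, so V_dd = 52.6000 (exercise)
Node u (S = 168.8): continuation = 1/1.01·[0.4667·0.0000 + 0.5333·16.3696] = 8.6440; exercise value = 0.0000 ≤ continuation, so V_u = 8.6440
Node d (S = 108): continuation = 1/1.01·[0.4667·16.3696 + 0.5333·52.6000] = 35.3391; exercise value = 31.0000 ≤ continuation, so V_d = 35.3391
Node 0 (S = 135): continuation = 1/1.01·[0.4667·8.6440 + 0.5333·35.3391] = 22.6549; exercise value = 4.0000 ≤ continuation, so V_0 = 22.6549

$22.65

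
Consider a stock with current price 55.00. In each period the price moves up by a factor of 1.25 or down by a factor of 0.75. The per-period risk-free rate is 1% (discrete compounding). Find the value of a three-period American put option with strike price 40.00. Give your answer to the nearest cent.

2.36

Risk-neutral probability p = (1 + 0.01 − 0.75)/(1.25 − 0.75) = 0.2600/0.5000 = 0.5200
Terminal stock prices: S_uuu = 107.4, S_uud = 64.45, S_udd = 38.67, S_ddd = 23.2
Terminal payoffs (K − S): max(-67.42, 0) = 0, max(-24.45, 0) = 0, max(1.328, 0) = 1.328, max(16.8, 0) = 16.8
Node uu (S = 85.94): continuation = 1/1.01·[0.5200·0.0000 + 0.4800·0.0000] = 0.0000; exercise value = 0.0000 ≤ continuation, so V_uu = 0.0000
Node ud (S = 51.56): continuation = 1/1.01·[0.5200·0.0000 + 0.4800·1.3281] = 0.6312; exercise value = 0.0000 ≤ continuation, so V_ud = 0.6312
Node dd (S = 30.94): continuation = 1/1.01·[0.5200·1.3281 + 0.4800·16.7969] = 8.6665; exercise value = 9.0625 > continuation, so V_dd = 9.0625 (exercise)
Node u (S = 68.75): continuation = 1/1.01·[0.5200·0.0000 + 0.4800·0.6312] = 0.3000; exercise value = 0.0000 ≤ continuation, so V_u = 0.3000
Node d (S = 41.25): continuation = 1/1.01·[0.5200·0.6312 + 0.4800·9.0625] = 4.6319; exercise value = 0.0000 ≤ continuation, so V_d = 4.6319
Node 0 (S = 55): continuation = 1/1.01·[0.5200·0.3000 + 0.4800·4.6319] = 2.3557; exercise value = 0.0000 ≤ continuation, so V_0 = 2.3557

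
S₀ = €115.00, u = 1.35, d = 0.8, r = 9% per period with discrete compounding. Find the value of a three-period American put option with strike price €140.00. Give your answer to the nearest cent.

€25.00

Risk-neutral probability p = (1 + 0.09 − 0.8)/(1.35 − 0.8) = 0.2900/0.5500 = 0.5273
Terminal stock prices: S_uuu = 282.9, S_uud = 167.7, S_udd = 99.36, S_ddd = 58.88
Terminal payoffs (K − S): max(-142.9, 0) = 0, max(-27.67, 0) = 0, max(40.64, 0) = 40.64, max(81.12, 0) = 81.12
Node uu (S = 209.6): continuation = 1/1.09·[0.5273·0.0000 + 0.4727·0.0000] = 0.0000; exercise value = 0.0000 ≤ continuation, so V_uu = 0.0000
Node ud (S = 124.2): continuation = 1/1.09·[0.5273·0.0000 + 0.4727·40.6400] = 17.6254; exercise value = 15.8000 ≤ continuation, so V_ud = 17.6254
Node dd (S = 73.6): continuation = 1/1.09·[0.5273·40.6400 + 0.4727·81.1200] = 54.8404; exercise value = 66.4000 > continuation, so V_dd = 66.4000 (exercise)
Node u (S = 155.2): continuation = 1/1.09·[0.5273·0.0000 + 0.4727·17.6254] = 7.6440; exercise value = 0.0000 ≤ continuation, so V_u = 7.6440
Node d (S = 92): continuation = 1/1.09·[0.5273·17.6254 + 0.4727·66.4000] = 37.3234; exercise value = 48.0000 > continuation, so V_d = 48.0000 (exercise)
Node 0 (S = 115): continuation = 1/1.09·[0.5273·7.6440 + 0.4727·48.0000] = 24.5150; exercise value = 25.0000 > continuation, so V_0 = 25.0000 (exercise)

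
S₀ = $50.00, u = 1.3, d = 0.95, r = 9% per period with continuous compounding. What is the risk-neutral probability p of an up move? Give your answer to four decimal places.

Risk-neutral probability p = (e^0.09 − 0.95)/(1.3 − 0.95) = 0.1442/0.3500 = 0.4119

p = 0.4119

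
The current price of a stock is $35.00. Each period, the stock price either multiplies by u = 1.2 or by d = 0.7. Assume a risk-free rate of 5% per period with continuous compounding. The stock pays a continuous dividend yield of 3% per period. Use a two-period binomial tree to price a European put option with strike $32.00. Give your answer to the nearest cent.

$2.82

Per-period risk-free factor R = e^0.05 = 1.0513; dividend-adjusted growth = e^(0.05−0.03) = 1.0202.
Risk-neutral probability p = (1.0202 − 0.7)/(1.2 − 0.7) = 0.3202/0.5000 = 0.6404
Terminal stock prices: S_uu = 50.4, S_ud = 29.4, S_dd = 17.15
Terminal payoffs (K − S): max(-18.4, 0) = 0, max(2.6, 0) = 2.6, max(14.85, 0) = 14.85
Node u (S = 42): V_u = e^(−0.05)·[0.6404·0.0000 + 0.3596·2.6000] = 0.8894
Node d (S = 24.5): V_d = e^(−0.05)·[0.6404·2.6000 + 0.3596·14.8500] = 6.6634
Node 0 (S = 35): V_0 = e^(−0.05)·[0.6404·0.8894 + 0.3596·6.6634] = 2.8211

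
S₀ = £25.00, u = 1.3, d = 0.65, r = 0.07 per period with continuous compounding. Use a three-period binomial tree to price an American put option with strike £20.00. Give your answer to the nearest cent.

Risk-neutral probability p = (e^0.07 − 0.65)/(1.3 − 0.65) = 0.4225/0.6500 = 0.6500
Terminal stock prices: S_uuu = 54.93, S_uud = 27.46, S_udd = 13.73, S_ddd = 6.866
Terminal payoffs (K − S): max(-34.93, 0) = 0, max(-7.463, 0) = 0, max(6.269, 0) = 6.269, max(13.13, 0) = 13.13
Node uu (S = 42.25): continuation = e^(−0.07)·[0.6500·0.0000 + 0.3500·0.0000] = 0.0000; exercise value = 0.0000 ≤ continuation, so V_uu = 0.0000
Node ud (S = 21.12): continuation = e^(−0.07)·[0.6500·0.0000 + 0.3500·6.2687] = 2.0457; exercise value = 0.0000 ≤ continuation, so V_ud = 2.0457
Node dd (S = 10.56): continuation = e^(−0.07)·[0.6500·6.2687 + 0.3500·13.1344] = 8.0854; exercise value = 9.4375 > continuation, so V_dd = 9.4375 (exercise)
Node u (S = 32.5): continuation = e^(−0.07)·[0.6500·0.0000 + 0.3500·2.0457] = 0.6676; exercise value = 0.0000 ≤ continuation, so V_u = 0.6676
Node d (S = 16.25): continuation = e^(−0.07)·[0.6500·2.0457 + 0.3500·9.4375] = 4.3195; exercise value = 3.7500 ≤ continuation, so V_d = 4.3195
Node 0 (S = 25): continuation = e^(−0.07)·[0.6500·0.6676 + 0.3500·4.3195] = 1.8141; exercise value = 0.0000 ≤ continuation, so V_0 = 1.8141

£1.81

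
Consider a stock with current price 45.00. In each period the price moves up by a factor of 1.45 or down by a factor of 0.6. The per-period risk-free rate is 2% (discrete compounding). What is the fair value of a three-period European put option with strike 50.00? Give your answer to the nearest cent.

Risk-neutral probability p = (1 + 0.02 − 0.6)/(1.45 − 0.6) = 0.4200/0.8500 = 0.4941
Terminal stock prices: S_uuu = 137.2, S_uud = 56.77, S_udd = 23.49, S_ddd = 9.72
Terminal payoffs (K − S): max(-87.19, 0) = 0, max(-6.767, 0) = 0, max(26.51, 0) = 26.51, max(40.28, 0) = 40.28
Node uu (S = 94.61): V_uu = 1/1.02·[0.4941·0.0000 + 0.5059·0.0000] = 0.0000
Node ud (S = 39.15): V_ud = 1/1.02·[0.4941·0.0000 + 0.5059·26.5100] = 13.1480
Node dd (S = 16.2): V_dd = 1/1.02·[0.4941·26.5100 + 0.5059·40.2800] = 32.8196
Node u (S = 65.25): V_u = 1/1.02·[0.4941·0.0000 + 0.5059·13.1480] = 6.5209
Node d (S = 27): V_d = 1/1.02·[0.4941·13.1480 + 0.5059·32.8196] = 22.6466
Node 0 (S = 45): V_0 = 1/1.02·[0.4941·6.5209 + 0.5059·22.6466] = 14.3908

14.39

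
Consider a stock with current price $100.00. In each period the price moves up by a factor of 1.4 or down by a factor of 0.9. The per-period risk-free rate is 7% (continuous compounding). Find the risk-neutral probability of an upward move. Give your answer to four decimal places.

Risk-neutral probability p = (e^0.07 − 0.9)/(1.4 − 0.9) = 0.1725/0.5000 = 0.3450

p = 0.3450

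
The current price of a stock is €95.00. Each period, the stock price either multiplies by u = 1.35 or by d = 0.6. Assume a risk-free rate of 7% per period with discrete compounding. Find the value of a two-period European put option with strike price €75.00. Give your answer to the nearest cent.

€4.97

Risk-neutral probability p = (1 + 0.07 − 0.6)/(1.35 − 0.6) = 0.4700/0.7500 = 0.6267
Terminal stock prices: S_uu = 173.1, S_ud = 76.95, S_dd = 34.2
Terminal payoffs (K − S): max(-98.14, 0) = 0, max(-1.95, 0) = 0, max(40.8, 0) = 40.8
Node u (S = 128.2): V_u = 1/1.07·[0.6267·0.0000 + 0.3733·0.0000] = 0.0000
Node d (S = 57): V_d = 1/1.07·[0.6267·0.0000 + 0.3733·40.8000] = 14.2355
Node 0 (S = 95): V_0 = 1/1.07·[0.6267·0.0000 + 0.3733·14.2355] = 4.9669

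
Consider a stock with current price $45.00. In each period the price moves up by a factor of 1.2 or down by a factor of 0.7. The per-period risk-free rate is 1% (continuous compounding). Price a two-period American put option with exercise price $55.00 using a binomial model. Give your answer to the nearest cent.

$12.81

Risk-neutral probability p = (e^0.01 − 0.7)/(1.2 − 0.7) = 0.3101/0.5000 = 0.6201
Terminal stock prices: S_uu = 64.8, S_ud = 37.8, S_dd = 22.05
Terminal payoffs (K − S): max(-9.8, 0) = 0, max(17.2, 0) = 17.2, max(32.95, 0) = 32.95
Node u (S = 54): continuation = e^(−0.01)·[0.6201·0.0000 + 0.3799·17.2000] = 6.4693; exercise value = 1.0000 ≤ continuation, so V_u = 6.4693
Node d (S = 31.5): continuation = e^(−0.01)·[0.6201·17.2000 + 0.3799·32.9500] = 22.9527; exercise value = 23.5000 > continuation, so V_d = 23.5000 (exercise)
Node 0 (S = 45): continuation = e^(−0.01)·[0.6201·6.4693 + 0.3799·23.5000] = 12.8105; exercise value = 10.0000 ≤ continuation, so V_0 = 12.8105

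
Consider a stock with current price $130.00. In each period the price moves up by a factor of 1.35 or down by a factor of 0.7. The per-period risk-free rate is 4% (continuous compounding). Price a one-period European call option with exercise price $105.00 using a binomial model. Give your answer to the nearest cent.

Risk-neutral probability p = (e^0.04 − 0.7)/(1.35 − 0.7) = 0.3408/0.6500 = 0.5243
Terminal stock prices: S_u = 175.5, S_d = 91
Terminal payoffs (S − K): max(70.5, 0) = 70.5, max(-14, 0) = 0
Node 0 (S = 130): V_0 = e^(−0.04)·[0.5243·70.5000 + 0.4757·0.0000] = 35.5154

$35.52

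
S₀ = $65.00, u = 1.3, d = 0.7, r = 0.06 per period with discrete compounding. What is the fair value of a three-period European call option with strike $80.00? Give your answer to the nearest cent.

Risk-neutral probability p = (1 + 0.06 − 0.7)/(1.3 − 0.7) = 0.3600/0.6000 = 0.6000
Terminal stock prices: S_uuu = 142.8, S_uud = 76.89, S_udd = 41.4, S_ddd = 22.29
Terminal payoffs (S − K): max(62.81, 0) = 62.81, max(-3.105, 0) = 0, max(-38.6, 0) = 0, max(-57.71, 0) = 0
Node uu (S = 109.9): V_uu = 1/1.06·[0.6000·62.8050 + 0.4000·0.0000] = 35.5500
Node ud (S = 59.15): V_ud = 1/1.06·[0.6000·0.0000 + 0.4000·0.0000] = 0.0000
Node dd (S = 31.85): V_dd = 1/1.06·[0.6000·0.0000 + 0.4000·0.0000] = 0.0000
Node u (S = 84.5): V_u = 1/1.06·[0.6000·35.5500 + 0.4000·0.0000] = 20.1226
Node d (S = 45.5): V_d = 1/1.06·[0.6000·0.0000 + 0.4000·0.0000] = 0.0000
Node 0 (S = 65): V_0 = 1/1.06·[0.6000·20.1226 + 0.4000·0.0000] = 11.3902

$11.39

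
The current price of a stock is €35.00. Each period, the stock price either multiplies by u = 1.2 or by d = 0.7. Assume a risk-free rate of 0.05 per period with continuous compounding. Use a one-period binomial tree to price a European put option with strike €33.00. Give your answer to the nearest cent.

€2.41

Risk-neutral probability p = (e^0.05 − 0.7)/(1.2 − 0.7) = 0.3513/0.5000 = 0.7025
Terminal stock prices: S_u = 42, S_d = 24.5
Terminal payoffs (K − S): max(-9, 0) = 0, max(8.5, 0) = 8.5
Node 0 (S = 35): V_0 = e^(−0.05)·[0.7025·0.0000 + 0.2975·8.5000] = 2.4051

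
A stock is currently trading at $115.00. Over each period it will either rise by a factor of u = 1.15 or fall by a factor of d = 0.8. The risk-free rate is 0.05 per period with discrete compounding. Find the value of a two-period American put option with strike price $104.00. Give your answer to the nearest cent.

$3.27

Risk-neutral probability p = (1 + 0.05 − 0.8)/(1.15 − 0.8) = 0.2500/0.3500 = 0.7143
Terminal stock prices: S_uu = 152.1, S_ud = 105.8, S_dd = 73.6
Terminal payoffs (K − S): max(-48.09, 0) = 0, max(-1.8, 0) = 0, max(30.4, 0) = 30.4
Node u (S = 132.2): continuation = 1/1.05·[0.7143·0.0000 + 0.2857·0.0000] = 0.0000; exercise value = 0.0000 ≤ continuation, so V_u = 0.0000
Node d (S = 92): continuation = 1/1.05·[0.7143·0.0000 + 0.2857·30.4000] = 8.2721; exercise value = 12.0000 > continuation, so V_d = 12.0000 (exercise)
Node 0 (S = 115): continuation = 1/1.05·[0.7143·0.0000 + 0.2857·12.0000] = 3.2653; exercise value = 0.0000 ≤ continuation, so V_0 = 3.2653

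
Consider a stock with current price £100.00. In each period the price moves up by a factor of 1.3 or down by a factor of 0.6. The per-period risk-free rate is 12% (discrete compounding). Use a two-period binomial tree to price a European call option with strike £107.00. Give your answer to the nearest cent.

£27.28

Risk-neutral probability p = (1 + 0.12 − 0.6)/(1.3 − 0.6) = 0.5200/0.7000 = 0.7429
Terminal stock prices: S_uu = 169, S_ud = 78, S_dd = 36
Terminal payoffs (S − K): max(62, 0) = 62, max(-29, 0) = 0, max(-71, 0) = 0
Node u (S = 130): V_u = 1/1.12·[0.7429·62.0000 + 0.2571·0.0000] = 41.1224
Node d (S = 60): V_d = 1/1.12·[0.7429·0.0000 + 0.2571·0.0000] = 0.0000
Node 0 (S = 100): V_0 = 1/1.12·[0.7429·41.1224 + 0.2571·0.0000] = 27.2751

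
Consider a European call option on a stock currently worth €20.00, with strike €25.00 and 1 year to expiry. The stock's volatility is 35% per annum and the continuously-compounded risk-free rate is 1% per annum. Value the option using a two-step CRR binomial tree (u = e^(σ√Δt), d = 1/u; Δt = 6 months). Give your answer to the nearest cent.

€1.55

CRR parameters: u = e^(σ√Δt) = e^(0.35·√0.5) = 1.2808, d = 1/u = 0.7808
Per-period rate: rΔt = 0.01·0.5 = 0.005, so R = e^0.005 = 1.0050
Risk-neutral probability p = (e^0.005 − 0.7808)/(1.2808 − 0.7808) = 0.2243/0.5000 = 0.4485
Terminal stock prices: S_uu = 32.81, S_ud = 20, S_dd = 12.19
Terminal payoffs (S − K): max(7.809, 0) = 7.809, max(-5, 0) = 0, max(-12.81, 0) = 0
Node u (S = 25.62): V_u = e^(−0.005)·[0.4485·7.8091 + 0.5515·0.0000] = 3.4847
Node d (S = 15.62): V_d = e^(−0.005)·[0.4485·0.0000 + 0.5515·0.0000] = 0.0000
Node 0 (S = 20): V_0 = e^(−0.005)·[0.4485·3.4847 + 0.5515·0.0000] = 1.5550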